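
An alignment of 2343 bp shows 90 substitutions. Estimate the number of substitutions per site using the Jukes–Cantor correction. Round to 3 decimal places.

0.039

p = 90/2343 ≈ 0.038412.
d = −(3/4) ln(1 − 4p/3) = −0.75 ln(1 − 0.051216) = −0.75 ln(0.948784)
  = −0.75 × (-0.052574) = 0.039431 substitutions/site.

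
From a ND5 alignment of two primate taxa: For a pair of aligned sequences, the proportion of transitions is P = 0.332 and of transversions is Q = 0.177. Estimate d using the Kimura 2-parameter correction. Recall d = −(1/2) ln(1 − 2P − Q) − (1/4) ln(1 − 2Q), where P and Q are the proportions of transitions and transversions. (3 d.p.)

Under the Kimura two-parameter model, d = −½ ln(1 − 2P − Q) − ¼ ln(1 − 2Q).
1 − 2P − Q = 0.159, giving −½ ln(0.159) = 0.919426.
1 − 2Q = 0.646, giving −¼ ln(0.646) = 0.109239.
d = 0.919426 + 0.109239 = 1.028665.

1.029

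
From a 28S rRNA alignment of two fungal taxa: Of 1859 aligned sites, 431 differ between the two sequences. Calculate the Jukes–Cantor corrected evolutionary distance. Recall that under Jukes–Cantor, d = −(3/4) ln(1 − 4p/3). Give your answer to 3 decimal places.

0.277

p = 431/1859 ≈ 0.231845.
d = −(3/4) ln(1 − 4p/3) = −0.75 ln(1 − 0.309127) = −0.75 ln(0.690873)
  = −0.75 × (-0.369799) = 0.277349 substitutions/site.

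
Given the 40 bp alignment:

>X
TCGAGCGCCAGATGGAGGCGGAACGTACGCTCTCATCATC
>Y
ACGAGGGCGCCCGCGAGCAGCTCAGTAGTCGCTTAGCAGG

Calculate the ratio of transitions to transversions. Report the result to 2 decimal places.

Transitions are A↔G and C↔T; transversions are all other mismatches.
Transitions: 1. Transversions: 20.
R = 1/20 = 0.05.

0.05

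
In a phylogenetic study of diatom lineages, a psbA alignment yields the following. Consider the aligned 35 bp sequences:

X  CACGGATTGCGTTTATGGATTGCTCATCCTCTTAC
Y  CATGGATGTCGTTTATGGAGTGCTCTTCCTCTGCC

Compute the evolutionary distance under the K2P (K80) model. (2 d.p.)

Of 35 sites, 1 differences are transitions and 6 are transversions, so P = 1/35 ≈ 0.028571 and Q = 6/35 ≈ 0.171429.
Under the Kimura two-parameter model, d = −½ ln(1 − 2P − Q) − ¼ ln(1 − 2Q).
1 − 2P − Q = 0.771429, giving −½ ln(0.771429) = 0.129755.
1 − 2Q = 0.657142, giving −¼ ln(0.657142) = 0.104964.
d = 0.129755 + 0.104964 = 0.234719.

0.23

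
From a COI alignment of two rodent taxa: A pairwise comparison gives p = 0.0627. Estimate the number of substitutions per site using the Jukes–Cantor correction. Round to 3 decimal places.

d = −(3/4) ln(1 − 4p/3) = −0.75 ln(1 − 0.0836) = −0.75 ln(0.9164)
  = −0.75 × (-0.087302) = 0.065477 substitutions/site.

0.065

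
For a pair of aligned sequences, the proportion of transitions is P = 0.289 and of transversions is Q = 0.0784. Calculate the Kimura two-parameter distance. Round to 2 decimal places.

0.58

Under the Kimura two-parameter model, d = −½ ln(1 − 2P − Q) − ¼ ln(1 − 2Q).
1 − 2P − Q = 0.3436, giving −½ ln(0.3436) = 0.534139.
1 − 2Q = 0.8432, giving −¼ ln(0.8432) = 0.042638.
d = 0.534139 + 0.042638 = 0.576777.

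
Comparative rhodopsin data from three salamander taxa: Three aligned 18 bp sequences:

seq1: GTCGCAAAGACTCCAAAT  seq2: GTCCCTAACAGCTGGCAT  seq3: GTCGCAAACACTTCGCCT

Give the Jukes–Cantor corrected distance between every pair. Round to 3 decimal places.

d(seq1,seq2) = 0.824, d(seq1,seq3) = 0.347, d(seq2,seq3) = 0.441

seq1–seq2: 9/18 sites differ → p = 0.5, d = −0.75 ln(1 − 0.666667) = 0.823960 ≈ 0.824.
seq1–seq3: 5/18 sites differ → p ≈ 0.277778, d = −0.75 ln(1 − 0.370371) = 0.346968 ≈ 0.347.
seq2–seq3: 6/18 sites differ → p ≈ 0.333333, d = −0.75 ln(1 − 0.444444) = 0.440839 ≈ 0.441.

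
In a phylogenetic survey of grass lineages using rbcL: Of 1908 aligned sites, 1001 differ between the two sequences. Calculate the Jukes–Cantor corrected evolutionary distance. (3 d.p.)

p = 1001/1908 ≈ 0.524633.
d = −(3/4) ln(1 − 4p/3) = −0.75 ln(1 − 0.699511) = −0.75 ln(0.300489)
  = −0.75 × (-1.202344) = 0.901758 substitutions/site.

0.902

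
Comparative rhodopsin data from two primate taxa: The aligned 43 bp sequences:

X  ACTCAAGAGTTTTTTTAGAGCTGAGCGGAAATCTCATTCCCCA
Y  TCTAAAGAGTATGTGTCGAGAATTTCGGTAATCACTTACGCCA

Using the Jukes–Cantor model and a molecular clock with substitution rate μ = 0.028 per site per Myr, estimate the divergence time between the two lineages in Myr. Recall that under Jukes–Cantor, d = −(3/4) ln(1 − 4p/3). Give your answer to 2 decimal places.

9.18

The sequences differ at 16 of 43 sites, so p = 16/43 ≈ 0.372093.
d = −(3/4) ln(1 − 4p/3) = −0.75 ln(1 − 0.496124) = −0.75 ln(0.503876)
  = −0.75 × (-0.685425) = 0.514069 substitutions/site.
Under a molecular clock d = 2μt, so t = d/(2μ) = 0.514069 / (2 × 0.028) = 9.18 Myr.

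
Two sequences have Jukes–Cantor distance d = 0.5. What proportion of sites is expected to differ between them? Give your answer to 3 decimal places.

p = (3/4)(1 − e^(−4d/3)) = 0.75 × (1 − e^(-0.666667)) = 0.75 × (1 − 0.513417) = 0.364937.

0.365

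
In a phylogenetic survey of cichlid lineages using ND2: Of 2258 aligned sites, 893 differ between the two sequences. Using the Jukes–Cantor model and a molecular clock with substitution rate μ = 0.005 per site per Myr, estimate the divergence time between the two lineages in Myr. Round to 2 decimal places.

56.20

p = 893/2258 ≈ 0.395483.
d = −(3/4) ln(1 − 4p/3) = −0.75 ln(1 − 0.527311) = −0.75 ln(0.472689)
  = −0.75 × (-0.749318) = 0.561989 substitutions/site.
Under a molecular clock d = 2μt, so t = d/(2μ) = 0.561989 / (2 × 0.005) = 56.20 Myr.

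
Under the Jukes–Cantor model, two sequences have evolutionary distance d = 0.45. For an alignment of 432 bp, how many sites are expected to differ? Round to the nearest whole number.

146

Invert JC69: p = (3/4)(1 − e^(−4d/3)) = 0.75 × (1 − e^(-0.6)) = 0.75 × (1 − 0.548812) = 0.338391.
Expected differing sites = pL ≈ 0.338391 × 432 = 146.184912 ≈ 146.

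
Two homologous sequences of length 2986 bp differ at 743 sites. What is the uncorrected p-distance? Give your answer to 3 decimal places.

0.249

p = 743/2986 = 0.248827… ≈ 0.249 (to 3 d.p.).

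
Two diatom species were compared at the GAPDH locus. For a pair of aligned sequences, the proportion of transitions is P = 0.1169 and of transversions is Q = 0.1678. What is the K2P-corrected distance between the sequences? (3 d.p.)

0.359

Under the Kimura two-parameter model, d = −½ ln(1 − 2P − Q) − ¼ ln(1 − 2Q).
1 − 2P − Q = 0.5984, giving −½ ln(0.5984) = 0.256748.
1 − 2Q = 0.6644, giving −¼ ln(0.6644) = 0.102218.
d = 0.256748 + 0.102218 = 0.358966.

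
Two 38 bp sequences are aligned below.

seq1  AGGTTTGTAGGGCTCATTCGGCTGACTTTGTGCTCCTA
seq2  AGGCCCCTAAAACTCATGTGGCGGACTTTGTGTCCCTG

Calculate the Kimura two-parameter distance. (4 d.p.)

Of 38 sites, 10 differences are transitions and 3 are transversions, so P = 10/38 ≈ 0.263158 and Q = 3/38 ≈ 0.078947.
Under the Kimura two-parameter model, d = −½ ln(1 − 2P − Q) − ¼ ln(1 − 2Q).
1 − 2P − Q = 0.394737, giving −½ ln(0.394737) = 0.464768.
1 − 2Q = 0.842106, giving −¼ ln(0.842106) = 0.042962.
d = 0.464768 + 0.042962 = 0.507730.

0.5077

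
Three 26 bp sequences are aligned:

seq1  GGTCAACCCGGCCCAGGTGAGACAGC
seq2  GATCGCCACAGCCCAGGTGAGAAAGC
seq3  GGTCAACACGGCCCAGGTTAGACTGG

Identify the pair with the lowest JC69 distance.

seq1 and seq3

seq1–seq2: 6/26 differ, p = 0.231, d = 0.276.
seq1–seq3: 4/26 differ, p = 0.154, d = 0.172.
seq2–seq3: 8/26 differ, p = 0.308, d = 0.396.
The smallest distance is between seq1 and seq3.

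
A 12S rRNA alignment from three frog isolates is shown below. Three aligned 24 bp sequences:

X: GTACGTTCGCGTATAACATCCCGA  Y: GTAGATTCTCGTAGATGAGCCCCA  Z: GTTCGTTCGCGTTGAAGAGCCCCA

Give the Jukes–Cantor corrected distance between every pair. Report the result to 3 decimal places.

X–Y: 8/24 sites differ → p ≈ 0.333333, d = −0.75 ln(1 − 0.444444) = 0.440839 ≈ 0.441.
X–Z: 6/24 sites differ → p = 0.25, d = −0.75 ln(1 − 0.333333) = 0.304098 ≈ 0.304.
Y–Z: 6/24 sites differ → p = 0.25, d = −0.75 ln(1 − 0.333333) = 0.304098 ≈ 0.304.

d(X,Y) = 0.441, d(X,Z) = 0.304, d(Y,Z) = 0.304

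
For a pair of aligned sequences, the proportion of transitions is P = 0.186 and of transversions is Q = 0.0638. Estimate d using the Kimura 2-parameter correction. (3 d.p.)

Under the Kimura two-parameter model, d = −½ ln(1 − 2P − Q) − ¼ ln(1 − 2Q).
1 − 2P − Q = 0.5642, giving −½ ln(0.5642) = 0.286173.
1 − 2Q = 0.8724, giving −¼ ln(0.8724) = 0.034127.
d = 0.286173 + 0.034127 = 0.320300.

0.320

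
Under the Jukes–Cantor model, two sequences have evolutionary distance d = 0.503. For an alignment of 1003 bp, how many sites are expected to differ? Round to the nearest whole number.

368

Invert JC69: p = (3/4)(1 − e^(−4d/3)) = 0.75 × (1 − e^(-0.670667)) = 0.75 × (1 − 0.511367) = 0.366475.
Expected differing sites = pL ≈ 0.366475 × 1003 = 367.574425 ≈ 368.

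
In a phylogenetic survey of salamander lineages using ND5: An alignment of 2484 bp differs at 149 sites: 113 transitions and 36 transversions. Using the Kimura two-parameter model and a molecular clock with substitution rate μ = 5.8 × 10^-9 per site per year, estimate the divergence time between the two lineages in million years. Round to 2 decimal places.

P = 113/2484 ≈ 0.045491 and Q = 36/2484 ≈ 0.014493.
Under the Kimura two-parameter model, d = −½ ln(1 − 2P − Q) − ¼ ln(1 − 2Q).
1 − 2P − Q = 0.894525, giving −½ ln(0.894525) = 0.055731.
1 − 2Q = 0.971014, giving −¼ ln(0.971014) = 0.007354.
d = 0.055731 + 0.007354 = 0.063085.
Under a molecular clock d = 2μt, so t = d/(2μ) = 0.063085 / (2 × 5.8 × 10^-9) = 5.44 million years.

5.44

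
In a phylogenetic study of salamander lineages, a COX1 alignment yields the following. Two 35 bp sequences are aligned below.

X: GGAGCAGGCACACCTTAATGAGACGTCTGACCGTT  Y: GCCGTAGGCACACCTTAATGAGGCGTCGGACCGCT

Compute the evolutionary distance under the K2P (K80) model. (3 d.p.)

Of 35 sites, 3 differences are transitions and 3 are transversions, so P = 3/35 ≈ 0.085714 and Q = 3/35 ≈ 0.085714.
Under the Kimura two-parameter model, d = −½ ln(1 − 2P − Q) − ¼ ln(1 − 2Q).
1 − 2P − Q = 0.742858, giving −½ ln(0.742858) = 0.148625.
1 − 2Q = 0.828572, giving −¼ ln(0.828572) = 0.047013.
d = 0.148625 + 0.047013 = 0.195638.

0.196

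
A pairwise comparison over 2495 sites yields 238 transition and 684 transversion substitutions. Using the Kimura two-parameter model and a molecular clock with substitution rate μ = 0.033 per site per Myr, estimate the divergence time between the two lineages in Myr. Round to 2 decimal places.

P = 238/2495 ≈ 0.095391 and Q = 684/2495 ≈ 0.274148.
Under the Kimura two-parameter model, d = −½ ln(1 − 2P − Q) − ¼ ln(1 − 2Q).
1 − 2P − Q = 0.53507, giving −½ ln(0.53507) = 0.312679.
1 − 2Q = 0.451704, giving −¼ ln(0.451704) = 0.198682.
d = 0.312679 + 0.198682 = 0.511361.
Under a molecular clock d = 2μt, so t = d/(2μ) = 0.511361 / (2 × 0.033) = 7.75 Myr.

7.75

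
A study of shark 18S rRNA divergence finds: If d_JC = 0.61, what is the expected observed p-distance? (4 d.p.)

0.4175

p = (3/4)(1 − e^(−4d/3)) = 0.75 × (1 − e^(-0.813333)) = 0.75 × (1 − 0.443378) = 0.417467.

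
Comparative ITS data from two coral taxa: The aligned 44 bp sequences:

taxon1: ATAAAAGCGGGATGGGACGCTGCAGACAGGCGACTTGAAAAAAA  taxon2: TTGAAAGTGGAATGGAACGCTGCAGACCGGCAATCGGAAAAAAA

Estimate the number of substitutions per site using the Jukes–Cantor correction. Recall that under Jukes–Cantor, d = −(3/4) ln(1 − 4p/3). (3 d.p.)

The sequences differ at 10 of 44 sites (1, 3, 8, 11, 16, 28, 32, 34, 35, 36), so p = 10/44 ≈ 0.227273.
d = −(3/4) ln(1 − 4p/3) = −0.75 ln(1 − 0.303031) = −0.75 ln(0.696969)
  = −0.75 × (-0.361014) = 0.270761 substitutions/site.

0.271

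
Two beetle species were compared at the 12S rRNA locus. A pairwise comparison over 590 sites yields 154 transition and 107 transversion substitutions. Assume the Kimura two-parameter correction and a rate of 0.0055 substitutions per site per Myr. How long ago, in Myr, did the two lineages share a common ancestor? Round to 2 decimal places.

P = 154/590 ≈ 0.261017 and Q = 107/590 ≈ 0.181356.
Under the Kimura two-parameter model, d = −½ ln(1 − 2P − Q) − ¼ ln(1 − 2Q).
1 − 2P − Q = 0.29661, giving −½ ln(0.29661) = 0.607669.
1 − 2Q = 0.637288, giving −¼ ln(0.637288) = 0.112633.
d = 0.607669 + 0.112633 = 0.720302.
Under a molecular clock d = 2μt, so t = d/(2μ) = 0.720302 / (2 × 0.0055) = 65.48 Myr.

65.48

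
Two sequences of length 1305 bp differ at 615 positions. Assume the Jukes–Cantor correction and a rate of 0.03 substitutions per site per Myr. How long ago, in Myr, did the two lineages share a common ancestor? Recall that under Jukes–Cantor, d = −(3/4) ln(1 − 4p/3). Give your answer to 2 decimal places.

p = 615/1305 ≈ 0.471264.
d = −(3/4) ln(1 − 4p/3) = −0.75 ln(1 − 0.628352) = −0.75 ln(0.371648)
  = −0.75 × (-0.989808) = 0.742356 substitutions/site.
Under a molecular clock d = 2μt, so t = d/(2μ) = 0.742356 / (2 × 0.03) = 12.37 Myr.

12.37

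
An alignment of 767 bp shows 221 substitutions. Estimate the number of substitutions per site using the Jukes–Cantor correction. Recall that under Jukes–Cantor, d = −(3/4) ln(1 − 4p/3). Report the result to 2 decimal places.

p = 221/767 ≈ 0.288136.
d = −(3/4) ln(1 − 4p/3) = −0.75 ln(1 − 0.384181) = −0.75 ln(0.615819)
  = −0.75 × (-0.484802) = 0.363602 substitutions/site.

0.36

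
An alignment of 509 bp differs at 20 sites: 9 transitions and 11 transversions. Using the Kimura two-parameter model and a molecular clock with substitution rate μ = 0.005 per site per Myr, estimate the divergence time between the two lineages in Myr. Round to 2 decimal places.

P = 9/509 ≈ 0.017682 and Q = 11/509 ≈ 0.021611.
Under the Kimura two-parameter model, d = −½ ln(1 − 2P − Q) − ¼ ln(1 − 2Q).
1 − 2P − Q = 0.943025, giving −½ ln(0.943025) = 0.029331.
1 − 2Q = 0.956778, giving −¼ ln(0.956778) = 0.011046.
d = 0.029331 + 0.011046 = 0.040377.
Under a molecular clock d = 2μt, so t = d/(2μ) = 0.040377 / (2 × 0.005) = 4.04 Myr.

4.04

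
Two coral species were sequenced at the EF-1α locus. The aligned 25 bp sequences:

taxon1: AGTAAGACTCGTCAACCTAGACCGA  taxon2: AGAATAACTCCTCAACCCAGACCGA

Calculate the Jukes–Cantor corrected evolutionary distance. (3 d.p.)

0.233

The sequences differ at 5 of 25 sites (3, 5, 6, 11, 18), so p = 5/25 = 0.2.
d = −(3/4) ln(1 − 4p/3) = −0.75 ln(1 − 0.266667) = −0.75 ln(0.733333)
  = −0.75 × (-0.310155) = 0.232616 substitutions/site.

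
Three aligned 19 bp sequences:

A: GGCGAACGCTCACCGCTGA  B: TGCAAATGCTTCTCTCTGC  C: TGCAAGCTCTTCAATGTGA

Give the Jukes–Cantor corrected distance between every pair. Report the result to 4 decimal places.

d(A,B) = 0.6181, d(A,C) = 0.9074, d(B,C) = 0.5068

A–B: 8/19 sites differ → p ≈ 0.421053, d = −0.75 ln(1 − 0.561404) = 0.618132 ≈ 0.6181.
A–C: 10/19 sites differ → p ≈ 0.526316, d = −0.75 ln(1 − 0.701755) = 0.907380 ≈ 0.9074.
B–C: 7/19 sites differ → p ≈ 0.368421, d = −0.75 ln(1 − 0.491228) = 0.506816 ≈ 0.5068.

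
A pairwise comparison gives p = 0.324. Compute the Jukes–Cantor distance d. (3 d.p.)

0.424

d = −(3/4) ln(1 − 4p/3) = −0.75 ln(1 − 0.432) = −0.75 ln(0.568)
  = −0.75 × (-0.565634) = 0.424226 substitutions/site.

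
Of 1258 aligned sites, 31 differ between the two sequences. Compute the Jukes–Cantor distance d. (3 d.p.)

p = 31/1258 ≈ 0.024642.
d = −(3/4) ln(1 − 4p/3) = −0.75 ln(1 − 0.032856) = −0.75 ln(0.967144)
  = −0.75 × (-0.033408) = 0.025056 substitutions/site.

0.025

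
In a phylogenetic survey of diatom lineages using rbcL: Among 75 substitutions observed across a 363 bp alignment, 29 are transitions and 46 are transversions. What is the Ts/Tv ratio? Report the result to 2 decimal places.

0.63

R = 29/46 = 0.630434… ≈ 0.63 (to 2 d.p.).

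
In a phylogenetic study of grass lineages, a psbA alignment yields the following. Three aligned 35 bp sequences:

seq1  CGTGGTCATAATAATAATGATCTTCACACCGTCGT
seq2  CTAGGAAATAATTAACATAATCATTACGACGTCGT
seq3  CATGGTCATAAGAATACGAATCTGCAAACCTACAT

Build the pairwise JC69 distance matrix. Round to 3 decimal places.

seq1–seq2: 12/35 sites differ → p ≈ 0.342857, d = −0.75 ln(1 − 0.457143) = 0.458182 ≈ 0.458.
seq1–seq3: 10/35 sites differ → p ≈ 0.285714, d = −0.75 ln(1 − 0.380952) = 0.359679 ≈ 0.360.
seq2–seq3: 19/35 sites differ → p ≈ 0.542857, d = −0.75 ln(1 − 0.723809) = 0.964997 ≈ 0.965.

d(seq1,seq2) = 0.458, d(seq1,seq3) = 0.360, d(seq2,seq3) = 0.965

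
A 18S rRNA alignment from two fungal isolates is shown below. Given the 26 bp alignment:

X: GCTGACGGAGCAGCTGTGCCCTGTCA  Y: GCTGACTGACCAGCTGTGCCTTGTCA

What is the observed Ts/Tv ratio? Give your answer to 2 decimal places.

0.50

Transitions are A↔G and C↔T; transversions are all other mismatches.
Transitions: 1. Transversions: 2.
R = 1/2 = 0.50.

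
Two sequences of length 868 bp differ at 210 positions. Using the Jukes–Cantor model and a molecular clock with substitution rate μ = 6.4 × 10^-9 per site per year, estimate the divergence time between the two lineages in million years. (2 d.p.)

p = 210/868 ≈ 0.241935.
d = −(3/4) ln(1 − 4p/3) = −0.75 ln(1 − 0.32258) = −0.75 ln(0.67742)
  = −0.75 × (-0.389464) = 0.292098 substitutions/site.
Under a molecular clock d = 2μt, so t = d/(2μ) = 0.292098 / (2 × 6.4 × 10^-9) = 22.82 million years.

22.82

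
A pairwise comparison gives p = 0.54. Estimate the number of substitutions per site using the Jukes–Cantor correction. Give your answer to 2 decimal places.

0.95

d = −(3/4) ln(1 − 4p/3) = −0.75 ln(1 − 0.72) = −0.75 ln(0.28)
  = −0.75 × (-1.272966) = 0.954725 substitutions/site.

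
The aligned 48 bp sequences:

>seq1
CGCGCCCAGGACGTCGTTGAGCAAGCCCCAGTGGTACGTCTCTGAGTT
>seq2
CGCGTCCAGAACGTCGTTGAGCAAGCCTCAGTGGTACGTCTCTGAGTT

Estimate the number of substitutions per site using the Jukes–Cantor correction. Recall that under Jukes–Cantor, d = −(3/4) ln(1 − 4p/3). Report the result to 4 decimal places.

0.0653

The sequences differ at 3 of 48 sites (5, 10, 28), so p = 3/48 = 0.0625.
d = −(3/4) ln(1 − 4p/3) = −0.75 ln(1 − 0.083333) = −0.75 ln(0.916667)
  = −0.75 × (-0.087011) = 0.065258 substitutions/site.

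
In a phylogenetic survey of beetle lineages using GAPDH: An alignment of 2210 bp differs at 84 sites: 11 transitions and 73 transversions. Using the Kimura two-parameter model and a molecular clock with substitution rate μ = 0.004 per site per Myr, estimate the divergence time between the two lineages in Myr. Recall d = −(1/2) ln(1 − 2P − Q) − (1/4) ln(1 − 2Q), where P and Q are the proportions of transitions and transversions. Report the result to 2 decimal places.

P = 11/2210 ≈ 0.004977 and Q = 73/2210 ≈ 0.033032.
Under the Kimura two-parameter model, d = −½ ln(1 − 2P − Q) − ¼ ln(1 − 2Q).
1 − 2P − Q = 0.957014, giving −½ ln(0.957014) = 0.021969.
1 − 2Q = 0.933936, giving −¼ ln(0.933936) = 0.017087.
d = 0.021969 + 0.017087 = 0.039056.
Under a molecular clock d = 2μt, so t = d/(2μ) = 0.039056 / (2 × 0.004) = 4.88 Myr.

4.88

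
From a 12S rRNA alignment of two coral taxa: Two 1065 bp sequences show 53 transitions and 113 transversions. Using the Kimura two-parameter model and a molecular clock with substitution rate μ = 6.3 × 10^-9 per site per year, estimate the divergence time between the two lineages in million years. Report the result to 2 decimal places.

13.87

P = 53/1065 ≈ 0.049765 and Q = 113/1065 ≈ 0.106103.
Under the Kimura two-parameter model, d = −½ ln(1 − 2P − Q) − ¼ ln(1 − 2Q).
1 − 2P − Q = 0.794367, giving −½ ln(0.794367) = 0.115105.
1 − 2Q = 0.787794, giving −¼ ln(0.787794) = 0.059630.
d = 0.115105 + 0.059630 = 0.174735.
Under a molecular clock d = 2μt, so t = d/(2μ) = 0.174735 / (2 × 6.3 × 10^-9) = 13.87 million years.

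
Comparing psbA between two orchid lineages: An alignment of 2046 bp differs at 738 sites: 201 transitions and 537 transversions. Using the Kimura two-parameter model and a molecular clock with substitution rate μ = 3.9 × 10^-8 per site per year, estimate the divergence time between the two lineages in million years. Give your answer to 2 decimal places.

P = 201/2046 ≈ 0.09824 and Q = 537/2046 ≈ 0.262463.
Under the Kimura two-parameter model, d = −½ ln(1 − 2P − Q) − ¼ ln(1 − 2Q).
1 − 2P − Q = 0.541057, giving −½ ln(0.541057) = 0.307115.
1 − 2Q = 0.475074, giving −¼ ln(0.475074) = 0.186071.
d = 0.307115 + 0.186071 = 0.493186.
Under a molecular clock d = 2μt, so t = d/(2μ) = 0.493186 / (2 × 3.9 × 10^-8) = 6.32 million years.

6.32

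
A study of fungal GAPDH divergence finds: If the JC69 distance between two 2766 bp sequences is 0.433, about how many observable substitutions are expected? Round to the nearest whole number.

Invert JC69: p = (3/4)(1 − e^(−4d/3)) = 0.75 × (1 − e^(-0.577333)) = 0.75 × (1 − 0.561394) = 0.328955.
Expected differing sites = pL ≈ 0.328955 × 2766 = 909.88953 ≈ 910.

910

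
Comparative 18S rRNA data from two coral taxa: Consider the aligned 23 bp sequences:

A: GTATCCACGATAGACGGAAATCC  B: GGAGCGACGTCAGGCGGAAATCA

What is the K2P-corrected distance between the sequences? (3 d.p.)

Of 23 sites, 2 differences are transitions and 5 are transversions, so P = 2/23 ≈ 0.086957 and Q = 5/23 ≈ 0.217391.
Under the Kimura two-parameter model, d = −½ ln(1 − 2P − Q) − ¼ ln(1 − 2Q).
1 − 2P − Q = 0.608695, giving −½ ln(0.608695) = 0.248219.
1 − 2Q = 0.565218, giving −¼ ln(0.565218) = 0.142636.
d = 0.248219 + 0.142636 = 0.390855.

0.391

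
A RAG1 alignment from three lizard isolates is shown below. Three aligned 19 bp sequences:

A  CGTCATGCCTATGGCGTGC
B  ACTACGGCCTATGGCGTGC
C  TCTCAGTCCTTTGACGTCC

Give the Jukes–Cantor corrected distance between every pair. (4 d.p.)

A–B: 5/19 sites differ → p ≈ 0.263158, d = −0.75 ln(1 − 0.350877) = 0.324100 ≈ 0.3241.
A–C: 7/19 sites differ → p ≈ 0.368421, d = −0.75 ln(1 − 0.491228) = 0.506816 ≈ 0.5068.
B–C: 7/19 sites differ → p ≈ 0.368421, d = −0.75 ln(1 − 0.491228) = 0.506816 ≈ 0.5068.

d(A,B) = 0.3241, d(A,C) = 0.5068, d(B,C) = 0.5068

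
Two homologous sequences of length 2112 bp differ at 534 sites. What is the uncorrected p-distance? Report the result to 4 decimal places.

0.2528

p = 534/2112 = 0.252840… ≈ 0.2528 (to 4 d.p.).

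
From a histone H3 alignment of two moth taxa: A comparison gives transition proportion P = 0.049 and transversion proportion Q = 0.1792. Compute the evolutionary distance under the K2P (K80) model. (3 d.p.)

0.273

Under the Kimura two-parameter model, d = −½ ln(1 − 2P − Q) − ¼ ln(1 − 2Q).
1 − 2P − Q = 0.7228, giving −½ ln(0.7228) = 0.162311.
1 − 2Q = 0.6416, giving −¼ ln(0.6416) = 0.110948.
d = 0.162311 + 0.110948 = 0.273259.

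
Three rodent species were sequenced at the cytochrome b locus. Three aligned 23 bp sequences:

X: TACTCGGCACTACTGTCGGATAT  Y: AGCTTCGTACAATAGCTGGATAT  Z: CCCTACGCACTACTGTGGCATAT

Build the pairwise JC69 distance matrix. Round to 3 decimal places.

d(X,Y) = 0.650, d(X,Z) = 0.321, d(Y,Z) = 0.650

X–Y: 10/23 sites differ → p ≈ 0.434783, d = −0.75 ln(1 − 0.579711) = 0.650110 ≈ 0.650.
X–Z: 6/23 sites differ → p ≈ 0.26087, d = −0.75 ln(1 − 0.347827) = 0.320584 ≈ 0.321.
Y–Z: 10/23 sites differ → p ≈ 0.434783, d = −0.75 ln(1 − 0.579711) = 0.650110 ≈ 0.650.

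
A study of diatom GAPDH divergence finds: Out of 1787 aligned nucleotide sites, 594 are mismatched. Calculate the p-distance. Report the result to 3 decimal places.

0.332

p = 594/1787 = 0.332400… ≈ 0.332 (to 3 d.p.).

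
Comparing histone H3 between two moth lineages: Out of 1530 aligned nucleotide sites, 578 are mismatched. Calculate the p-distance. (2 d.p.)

0.38

p = 578/1530 = 0.377777… ≈ 0.38 (to 2 d.p.).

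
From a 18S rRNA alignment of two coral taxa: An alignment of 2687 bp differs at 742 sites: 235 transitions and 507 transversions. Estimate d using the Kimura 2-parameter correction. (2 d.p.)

P = 235/2687 ≈ 0.087458 and Q = 507/2687 ≈ 0.188686.
Under the Kimura two-parameter model, d = −½ ln(1 − 2P − Q) − ¼ ln(1 − 2Q).
1 − 2P − Q = 0.636398, giving −½ ln(0.636398) = 0.225966.
1 − 2Q = 0.622628, giving −¼ ln(0.622628) = 0.118452.
d = 0.225966 + 0.118452 = 0.344418.

0.34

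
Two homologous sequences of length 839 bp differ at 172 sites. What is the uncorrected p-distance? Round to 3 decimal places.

p = 172/839 = 0.205005… ≈ 0.205 (to 3 d.p.).

0.205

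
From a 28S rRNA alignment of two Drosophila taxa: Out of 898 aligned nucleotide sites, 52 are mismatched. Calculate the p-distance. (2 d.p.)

p = 52/898 = 0.057906… ≈ 0.06 (to 2 d.p.).

0.06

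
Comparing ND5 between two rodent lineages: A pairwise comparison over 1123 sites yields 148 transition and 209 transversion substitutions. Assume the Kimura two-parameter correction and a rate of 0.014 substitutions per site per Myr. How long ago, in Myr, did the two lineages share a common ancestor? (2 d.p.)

14.82

P = 148/1123 ≈ 0.13179 and Q = 209/1123 ≈ 0.186109.
Under the Kimura two-parameter model, d = −½ ln(1 − 2P − Q) − ¼ ln(1 − 2Q).
1 − 2P − Q = 0.550311, giving −½ ln(0.550311) = 0.298636.
1 − 2Q = 0.627782, giving −¼ ln(0.627782) = 0.116391.
d = 0.298636 + 0.116391 = 0.415027.
Under a molecular clock d = 2μt, so t = d/(2μ) = 0.415027 / (2 × 0.014) = 14.82 Myr.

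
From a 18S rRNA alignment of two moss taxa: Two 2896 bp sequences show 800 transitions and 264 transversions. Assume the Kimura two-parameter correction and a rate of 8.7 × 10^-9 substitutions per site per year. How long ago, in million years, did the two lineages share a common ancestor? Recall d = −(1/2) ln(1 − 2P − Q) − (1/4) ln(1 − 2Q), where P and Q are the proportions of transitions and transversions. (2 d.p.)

P = 800/2896 ≈ 0.276243 and Q = 264/2896 ≈ 0.09116.
Under the Kimura two-parameter model, d = −½ ln(1 − 2P − Q) − ¼ ln(1 − 2Q).
1 − 2P − Q = 0.356354, giving −½ ln(0.356354) = 0.515915.
1 − 2Q = 0.81768, giving −¼ ln(0.81768) = 0.050321.
d = 0.515915 + 0.050321 = 0.566236.
Under a molecular clock d = 2μt, so t = d/(2μ) = 0.566236 / (2 × 8.7 × 10^-9) = 32.54 million years.

32.54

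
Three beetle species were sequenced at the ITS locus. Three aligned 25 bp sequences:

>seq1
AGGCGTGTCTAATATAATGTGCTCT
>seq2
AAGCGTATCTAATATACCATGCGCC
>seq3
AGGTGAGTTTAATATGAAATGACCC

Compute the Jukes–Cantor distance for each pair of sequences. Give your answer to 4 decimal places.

seq1–seq2: 7/25 sites differ → p = 0.28, d = −0.75 ln(1 − 0.373333) = 0.350505 ≈ 0.3505.
seq1–seq3: 9/25 sites differ → p = 0.36, d = −0.75 ln(1 − 0.48) = 0.490445 ≈ 0.4904.
seq2–seq3: 10/25 sites differ → p = 0.4, d = −0.75 ln(1 − 0.533333) = 0.571605 ≈ 0.5716.

d(seq1,seq2) = 0.3505, d(seq1,seq3) = 0.4904, d(seq2,seq3) = 0.5716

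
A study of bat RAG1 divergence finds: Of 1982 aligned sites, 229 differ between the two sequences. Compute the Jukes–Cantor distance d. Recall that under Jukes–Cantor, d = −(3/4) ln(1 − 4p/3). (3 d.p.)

0.125

p = 229/1982 ≈ 0.11554.
d = −(3/4) ln(1 − 4p/3) = −0.75 ln(1 − 0.154053) = −0.75 ln(0.845947)
  = −0.75 × (-0.167299) = 0.125474 substitutions/site.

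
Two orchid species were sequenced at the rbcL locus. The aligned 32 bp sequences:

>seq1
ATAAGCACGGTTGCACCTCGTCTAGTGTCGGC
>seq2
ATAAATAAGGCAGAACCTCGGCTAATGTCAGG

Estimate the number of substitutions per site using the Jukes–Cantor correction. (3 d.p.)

0.404

The sequences differ at 10 of 32 sites (5, 6, 8, 11, 12, 14, 21, 25, 30, 32), so p = 10/32 = 0.3125.
d = −(3/4) ln(1 − 4p/3) = −0.75 ln(1 − 0.416667) = −0.75 ln(0.583333)
  = −0.75 × (-0.538997) = 0.404248 substitutions/site.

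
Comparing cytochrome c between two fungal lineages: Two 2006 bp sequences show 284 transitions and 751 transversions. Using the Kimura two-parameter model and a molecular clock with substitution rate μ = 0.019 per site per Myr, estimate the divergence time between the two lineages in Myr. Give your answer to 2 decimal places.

P = 284/2006 ≈ 0.141575 and Q = 751/2006 ≈ 0.374377.
Under the Kimura two-parameter model, d = −½ ln(1 − 2P − Q) − ¼ ln(1 − 2Q).
1 − 2P − Q = 0.342473, giving −½ ln(0.342473) = 0.535781.
1 − 2Q = 0.251246, giving −¼ ln(0.251246) = 0.345331.
d = 0.535781 + 0.345331 = 0.881112.
Under a molecular clock d = 2μt, so t = d/(2μ) = 0.881112 / (2 × 0.019) = 23.19 Myr.

23.19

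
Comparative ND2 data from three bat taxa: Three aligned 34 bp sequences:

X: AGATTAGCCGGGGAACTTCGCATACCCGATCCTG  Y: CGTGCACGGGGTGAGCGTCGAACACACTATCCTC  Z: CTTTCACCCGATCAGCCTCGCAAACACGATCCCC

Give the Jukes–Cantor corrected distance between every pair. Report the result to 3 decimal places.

d(X,Y) = 0.665, d(X,Z) = 0.597, d(Y,Z) = 0.423

X–Y: 15/34 sites differ → p ≈ 0.441176, d = −0.75 ln(1 − 0.588235) = 0.665477 ≈ 0.665.
X–Z: 14/34 sites differ → p ≈ 0.411765, d = −0.75 ln(1 − 0.54902) = 0.597249 ≈ 0.597.
Y–Z: 11/34 sites differ → p ≈ 0.323529, d = −0.75 ln(1 − 0.431372) = 0.423397 ≈ 0.423.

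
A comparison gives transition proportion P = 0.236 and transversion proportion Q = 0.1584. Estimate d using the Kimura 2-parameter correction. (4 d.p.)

Under the Kimura two-parameter model, d = −½ ln(1 − 2P − Q) − ¼ ln(1 − 2Q).
1 − 2P − Q = 0.3696, giving −½ ln(0.3696) = 0.497667.
1 − 2Q = 0.6832, giving −¼ ln(0.6832) = 0.095242.
d = 0.497667 + 0.095242 = 0.592909.

0.5929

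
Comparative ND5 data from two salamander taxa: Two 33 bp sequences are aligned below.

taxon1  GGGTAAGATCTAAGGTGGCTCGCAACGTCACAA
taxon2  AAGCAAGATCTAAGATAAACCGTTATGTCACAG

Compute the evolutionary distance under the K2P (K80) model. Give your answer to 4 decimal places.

0.5816

Of 33 sites, 10 differences are transitions and 2 are transversions, so P = 10/33 ≈ 0.30303 and Q = 2/33 ≈ 0.060606.
Under the Kimura two-parameter model, d = −½ ln(1 − 2P − Q) − ¼ ln(1 − 2Q).
1 − 2P − Q = 0.333334, giving −½ ln(0.333334) = 0.549305.
1 − 2Q = 0.878788, giving −¼ ln(0.878788) = 0.032303.
d = 0.549305 + 0.032303 = 0.581608.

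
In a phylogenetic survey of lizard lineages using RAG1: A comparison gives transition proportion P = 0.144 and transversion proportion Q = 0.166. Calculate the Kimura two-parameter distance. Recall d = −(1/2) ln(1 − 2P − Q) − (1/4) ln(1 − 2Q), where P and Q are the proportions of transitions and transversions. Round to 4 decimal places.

0.4034

Under the Kimura two-parameter model, d = −½ ln(1 − 2P − Q) − ¼ ln(1 − 2Q).
1 − 2P − Q = 0.546, giving −½ ln(0.546) = 0.302568.
1 − 2Q = 0.668, giving −¼ ln(0.668) = 0.100867.
d = 0.302568 + 0.100867 = 0.403435.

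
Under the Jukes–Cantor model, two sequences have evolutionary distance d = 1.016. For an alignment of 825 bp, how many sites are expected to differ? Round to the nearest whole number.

459

Invert JC69: p = (3/4)(1 − e^(−4d/3)) = 0.75 × (1 − e^(-1.354667)) = 0.75 × (1 − 0.258033) = 0.556475.
Expected differing sites = pL ≈ 0.556475 × 825 = 459.091875 ≈ 459.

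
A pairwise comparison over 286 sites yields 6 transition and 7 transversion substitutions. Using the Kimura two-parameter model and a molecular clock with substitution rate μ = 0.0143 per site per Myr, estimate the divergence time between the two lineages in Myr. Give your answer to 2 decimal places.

1.64

P = 6/286 ≈ 0.020979 and Q = 7/286 ≈ 0.024476.
Under the Kimura two-parameter model, d = −½ ln(1 − 2P − Q) − ¼ ln(1 − 2Q).
1 − 2P − Q = 0.933566, giving −½ ln(0.933566) = 0.034372.
1 − 2Q = 0.951048, giving −¼ ln(0.951048) = 0.012548.
d = 0.034372 + 0.012548 = 0.046920.
Under a molecular clock d = 2μt, so t = d/(2μ) = 0.046920 / (2 × 0.0143) = 1.64 Myr.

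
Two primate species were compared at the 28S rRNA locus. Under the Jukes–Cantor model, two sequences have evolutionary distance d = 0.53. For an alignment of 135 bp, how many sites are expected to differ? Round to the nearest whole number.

51

Invert JC69: p = (3/4)(1 − e^(−4d/3)) = 0.75 × (1 − e^(-0.706667)) = 0.75 × (1 − 0.493286) = 0.380036.
Expected differing sites = pL ≈ 0.380036 × 135 = 51.30486 ≈ 51.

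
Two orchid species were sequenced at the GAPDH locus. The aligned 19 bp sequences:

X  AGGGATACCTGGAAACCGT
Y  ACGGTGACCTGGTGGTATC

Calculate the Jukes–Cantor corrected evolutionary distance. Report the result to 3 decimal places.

The sequences differ at 10 of 19 sites (2, 5, 6, 13, 14, 15, 16, 17, 18, 19), so p = 10/19 ≈ 0.526316.
d = −(3/4) ln(1 − 4p/3) = −0.75 ln(1 − 0.701755) = −0.75 ln(0.298245)
  = −0.75 × (-1.209840) = 0.907380 substitutions/site.

0.907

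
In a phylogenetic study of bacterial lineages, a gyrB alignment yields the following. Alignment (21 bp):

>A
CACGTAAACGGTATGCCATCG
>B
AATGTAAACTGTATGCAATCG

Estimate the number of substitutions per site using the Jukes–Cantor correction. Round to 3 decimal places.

The sequences differ at 4 of 21 sites (1, 3, 10, 17), so p = 4/21 ≈ 0.190476.
d = −(3/4) ln(1 − 4p/3) = −0.75 ln(1 − 0.253968) = −0.75 ln(0.746032)
  = −0.75 × (-0.292987) = 0.219740 substitutions/site.

0.220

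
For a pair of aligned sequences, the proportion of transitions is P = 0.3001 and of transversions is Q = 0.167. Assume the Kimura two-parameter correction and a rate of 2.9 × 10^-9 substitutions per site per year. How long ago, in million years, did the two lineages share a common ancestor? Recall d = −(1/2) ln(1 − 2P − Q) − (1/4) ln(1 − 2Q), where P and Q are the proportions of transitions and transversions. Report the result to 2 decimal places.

Under the Kimura two-parameter model, d = −½ ln(1 − 2P − Q) − ¼ ln(1 − 2Q).
1 − 2P − Q = 0.2328, giving −½ ln(0.2328) = 0.728788.
1 − 2Q = 0.666, giving −¼ ln(0.666) = 0.101616.
d = 0.728788 + 0.101616 = 0.830404.
Under a molecular clock d = 2μt, so t = d/(2μ) = 0.830404 / (2 × 2.9 × 10^-9) = 143.17 million years.

143.17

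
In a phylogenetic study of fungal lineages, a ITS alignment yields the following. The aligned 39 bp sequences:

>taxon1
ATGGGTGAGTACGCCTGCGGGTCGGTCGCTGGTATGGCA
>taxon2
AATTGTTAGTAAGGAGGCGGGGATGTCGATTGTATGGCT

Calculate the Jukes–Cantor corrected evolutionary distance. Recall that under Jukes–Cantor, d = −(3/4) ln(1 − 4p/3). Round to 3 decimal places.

The sequences differ at 14 of 39 sites, so p = 14/39 ≈ 0.358974.
d = −(3/4) ln(1 − 4p/3) = −0.75 ln(1 − 0.478632) = −0.75 ln(0.521368)
  = −0.75 × (-0.651299) = 0.488474 substitutions/site.

0.488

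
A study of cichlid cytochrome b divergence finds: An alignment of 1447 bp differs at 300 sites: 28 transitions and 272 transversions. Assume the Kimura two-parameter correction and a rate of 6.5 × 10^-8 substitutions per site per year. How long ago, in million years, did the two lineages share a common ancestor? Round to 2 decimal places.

1.90

P = 28/1447 ≈ 0.01935 and Q = 272/1447 ≈ 0.187975.
Under the Kimura two-parameter model, d = −½ ln(1 − 2P − Q) − ¼ ln(1 − 2Q).
1 − 2P − Q = 0.773325, giving −½ ln(0.773325) = 0.128528.
1 − 2Q = 0.62405, giving −¼ ln(0.62405) = 0.117881.
d = 0.128528 + 0.117881 = 0.246409.
Under a molecular clock d = 2μt, so t = d/(2μ) = 0.246409 / (2 × 6.5 × 10^-8) = 1.90 million years.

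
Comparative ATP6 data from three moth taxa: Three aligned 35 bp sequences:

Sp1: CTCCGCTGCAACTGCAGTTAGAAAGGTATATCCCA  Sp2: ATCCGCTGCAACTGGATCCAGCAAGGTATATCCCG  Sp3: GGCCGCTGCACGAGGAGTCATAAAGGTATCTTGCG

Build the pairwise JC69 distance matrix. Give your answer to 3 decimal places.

Sp1–Sp2: 7/35 sites differ → p = 0.2, d = −0.75 ln(1 − 0.266667) = 0.232617 ≈ 0.233.
Sp1–Sp3: 12/35 sites differ → p ≈ 0.342857, d = −0.75 ln(1 − 0.457143) = 0.458182 ≈ 0.458.
Sp2–Sp3: 12/35 sites differ → p ≈ 0.342857, d = −0.75 ln(1 − 0.457143) = 0.458182 ≈ 0.458.

d(Sp1,Sp2) = 0.233, d(Sp1,Sp3) = 0.458, d(Sp2,Sp3) = 0.458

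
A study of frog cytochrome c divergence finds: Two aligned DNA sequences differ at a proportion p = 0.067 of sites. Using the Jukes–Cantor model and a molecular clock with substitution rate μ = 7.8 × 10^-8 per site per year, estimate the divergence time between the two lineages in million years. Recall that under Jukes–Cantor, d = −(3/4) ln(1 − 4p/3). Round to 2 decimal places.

d = −(3/4) ln(1 − 4p/3) = −0.75 ln(1 − 0.089333) = −0.75 ln(0.910667)
  = −0.75 × (-0.093578) = 0.070184 substitutions/site.
Under a molecular clock d = 2μt, so t = d/(2μ) = 0.070184 / (2 × 7.8 × 10^-8) = 0.45 million years.

0.45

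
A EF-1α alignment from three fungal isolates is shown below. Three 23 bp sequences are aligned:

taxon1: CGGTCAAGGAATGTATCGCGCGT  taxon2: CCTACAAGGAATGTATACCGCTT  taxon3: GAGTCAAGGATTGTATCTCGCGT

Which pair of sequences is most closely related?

taxon1 and taxon3

taxon1–taxon2: 6/23 differ, p = 0.261, d = 0.321.
taxon1–taxon3: 4/23 differ, p = 0.174, d = 0.198.
taxon2–taxon3: 8/23 differ, p = 0.348, d = 0.467.
The smallest distance is between taxon1 and taxon3.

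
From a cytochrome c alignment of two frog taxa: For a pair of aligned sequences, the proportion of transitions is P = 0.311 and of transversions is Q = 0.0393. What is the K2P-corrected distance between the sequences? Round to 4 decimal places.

Under the Kimura two-parameter model, d = −½ ln(1 − 2P − Q) − ¼ ln(1 − 2Q).
1 − 2P − Q = 0.3387, giving −½ ln(0.3387) = 0.541320.
1 − 2Q = 0.9214, giving −¼ ln(0.9214) = 0.020465.
d = 0.541320 + 0.020465 = 0.561785.

0.5618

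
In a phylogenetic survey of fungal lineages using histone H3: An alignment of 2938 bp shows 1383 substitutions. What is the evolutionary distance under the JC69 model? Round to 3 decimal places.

0.741

p = 1383/2938 ≈ 0.470728.
d = −(3/4) ln(1 − 4p/3) = −0.75 ln(1 − 0.627637) = −0.75 ln(0.372363)
  = −0.75 × (-0.987886) = 0.740915 substitutions/site.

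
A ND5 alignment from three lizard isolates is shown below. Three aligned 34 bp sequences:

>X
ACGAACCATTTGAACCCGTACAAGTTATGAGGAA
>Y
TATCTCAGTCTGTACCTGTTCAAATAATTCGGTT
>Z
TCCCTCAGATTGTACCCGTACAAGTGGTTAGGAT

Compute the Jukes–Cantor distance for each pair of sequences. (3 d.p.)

d(X,Y) = 0.824, d(X,Z) = 0.477, d(Y,Z) = 0.423

X–Y: 17/34 sites differ → p = 0.5, d = −0.75 ln(1 − 0.666667) = 0.823960 ≈ 0.824.
X–Z: 12/34 sites differ → p ≈ 0.352941, d = −0.75 ln(1 − 0.470588) = 0.476991 ≈ 0.477.
Y–Z: 11/34 sites differ → p ≈ 0.323529, d = −0.75 ln(1 − 0.431372) = 0.423397 ≈ 0.423.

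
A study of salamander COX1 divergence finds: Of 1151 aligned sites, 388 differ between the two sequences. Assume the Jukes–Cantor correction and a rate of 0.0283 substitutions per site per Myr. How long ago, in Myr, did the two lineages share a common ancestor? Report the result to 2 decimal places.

p = 388/1151 ≈ 0.337098.
d = −(3/4) ln(1 − 4p/3) = −0.75 ln(1 − 0.449464) = −0.75 ln(0.550536)
  = −0.75 × (-0.596863) = 0.447647 substitutions/site.
Under a molecular clock d = 2μt, so t = d/(2μ) = 0.447647 / (2 × 0.0283) = 7.91 Myr.

7.91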